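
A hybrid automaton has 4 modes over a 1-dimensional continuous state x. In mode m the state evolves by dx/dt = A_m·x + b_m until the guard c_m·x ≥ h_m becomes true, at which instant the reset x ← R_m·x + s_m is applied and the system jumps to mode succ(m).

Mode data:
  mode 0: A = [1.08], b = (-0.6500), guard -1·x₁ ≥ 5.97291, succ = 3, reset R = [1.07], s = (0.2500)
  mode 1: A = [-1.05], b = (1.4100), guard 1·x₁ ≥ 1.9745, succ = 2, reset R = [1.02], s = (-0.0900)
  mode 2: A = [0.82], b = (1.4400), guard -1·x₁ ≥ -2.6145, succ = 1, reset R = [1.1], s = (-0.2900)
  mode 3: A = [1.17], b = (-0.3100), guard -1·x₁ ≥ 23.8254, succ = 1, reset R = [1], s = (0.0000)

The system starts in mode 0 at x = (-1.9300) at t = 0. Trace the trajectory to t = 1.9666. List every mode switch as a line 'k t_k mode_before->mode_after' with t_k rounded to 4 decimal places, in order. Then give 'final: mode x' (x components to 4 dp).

Mode 0: guard c·x = 5.9729 hit at Δt = 0.8836 (t = 0.8836), x⁻ = (-5.9729) → reset → x⁺ = (-6.1410), jump to mode 3
Mode 3: flow for 1.0830 to horizon, guard not reached → x = (-22.4799)

1 0.8836 0->3
final: 3 -22.4799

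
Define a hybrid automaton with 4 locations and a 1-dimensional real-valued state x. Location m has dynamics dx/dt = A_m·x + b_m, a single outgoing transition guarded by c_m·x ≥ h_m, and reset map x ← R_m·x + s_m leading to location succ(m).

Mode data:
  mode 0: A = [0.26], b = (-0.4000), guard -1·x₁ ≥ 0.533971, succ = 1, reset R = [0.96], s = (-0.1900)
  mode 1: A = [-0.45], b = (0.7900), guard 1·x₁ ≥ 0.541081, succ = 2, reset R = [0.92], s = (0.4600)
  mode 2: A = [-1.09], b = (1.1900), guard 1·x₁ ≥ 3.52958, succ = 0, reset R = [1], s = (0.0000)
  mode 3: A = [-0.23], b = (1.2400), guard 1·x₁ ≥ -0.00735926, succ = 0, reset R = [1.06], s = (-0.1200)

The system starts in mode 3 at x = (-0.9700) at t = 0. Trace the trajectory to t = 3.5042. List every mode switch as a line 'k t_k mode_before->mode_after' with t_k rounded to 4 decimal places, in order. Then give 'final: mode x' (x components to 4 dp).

1 0.7134 3->0
2 1.5524 0->1
3 3.1193 1->2
final: 2 1.0037

Mode 3: guard c·x = -0.0074 hit at Δt = 0.7134 (t = 0.7134), x⁻ = (-0.0074) → reset → x⁺ = (-0.1278), jump to mode 0
Mode 0: guard c·x = 0.5340 hit at Δt = 0.8390 (t = 1.5524), x⁻ = (-0.5340) → reset → x⁺ = (-0.7026), jump to mode 1
Mode 1: guard c·x = 0.5411 hit at Δt = 1.5669 (t = 3.1193), x⁻ = (0.5411) → reset → x⁺ = (0.9578), jump to mode 2
Mode 2: flow for 0.3849 to horizon, guard not reached → x = (1.0037)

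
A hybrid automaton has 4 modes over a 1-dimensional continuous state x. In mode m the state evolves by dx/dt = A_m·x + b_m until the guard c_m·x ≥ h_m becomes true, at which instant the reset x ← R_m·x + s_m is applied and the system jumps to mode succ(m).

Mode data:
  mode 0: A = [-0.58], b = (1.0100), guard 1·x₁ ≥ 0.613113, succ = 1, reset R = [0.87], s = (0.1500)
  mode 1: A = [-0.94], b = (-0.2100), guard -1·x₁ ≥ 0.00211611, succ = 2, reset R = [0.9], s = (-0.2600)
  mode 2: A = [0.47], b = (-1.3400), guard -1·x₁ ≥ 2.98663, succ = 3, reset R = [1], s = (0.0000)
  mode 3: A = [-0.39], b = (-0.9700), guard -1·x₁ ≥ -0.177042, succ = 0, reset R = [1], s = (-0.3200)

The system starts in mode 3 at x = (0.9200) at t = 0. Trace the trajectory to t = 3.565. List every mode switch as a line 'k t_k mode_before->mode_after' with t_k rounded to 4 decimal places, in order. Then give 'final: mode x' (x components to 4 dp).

Mode 3: guard c·x = -0.1770 hit at Δt = 0.6307 (t = 0.6307), x⁻ = (0.1770) → reset → x⁺ = (-0.1430), jump to mode 0
Mode 0: guard c·x = 0.6131 hit at Δt = 0.8843 (t = 1.5150), x⁻ = (0.6131) → reset → x⁺ = (0.6834), jump to mode 1
Mode 1: guard c·x = 0.0021 hit at Δt = 1.5005 (t = 3.0155), x⁻ = (-0.0021) → reset → x⁺ = (-0.2619), jump to mode 2
Mode 2: flow for 0.5495 to horizon, guard not reached → x = (-1.1792)

1 0.6307 3->0
2 1.5150 0->1
3 3.0155 1->2
final: 2 -1.1792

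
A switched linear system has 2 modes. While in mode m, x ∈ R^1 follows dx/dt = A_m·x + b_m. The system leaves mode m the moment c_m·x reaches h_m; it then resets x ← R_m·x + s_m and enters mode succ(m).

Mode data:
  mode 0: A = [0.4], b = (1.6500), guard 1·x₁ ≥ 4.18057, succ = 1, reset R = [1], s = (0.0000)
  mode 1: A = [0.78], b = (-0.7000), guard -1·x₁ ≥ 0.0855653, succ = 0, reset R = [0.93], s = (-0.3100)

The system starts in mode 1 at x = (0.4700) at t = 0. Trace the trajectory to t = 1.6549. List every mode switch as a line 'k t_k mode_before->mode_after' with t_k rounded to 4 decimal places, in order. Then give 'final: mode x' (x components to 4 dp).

Mode 1: guard c·x = 0.0856 hit at Δt = 1.0677 (t = 1.0677), x⁻ = (-0.0856) → reset → x⁺ = (-0.3896), jump to mode 0
Mode 0: flow for 0.5872 to horizon, guard not reached → x = (0.5994)

1 1.0677 1->0
final: 0 0.5994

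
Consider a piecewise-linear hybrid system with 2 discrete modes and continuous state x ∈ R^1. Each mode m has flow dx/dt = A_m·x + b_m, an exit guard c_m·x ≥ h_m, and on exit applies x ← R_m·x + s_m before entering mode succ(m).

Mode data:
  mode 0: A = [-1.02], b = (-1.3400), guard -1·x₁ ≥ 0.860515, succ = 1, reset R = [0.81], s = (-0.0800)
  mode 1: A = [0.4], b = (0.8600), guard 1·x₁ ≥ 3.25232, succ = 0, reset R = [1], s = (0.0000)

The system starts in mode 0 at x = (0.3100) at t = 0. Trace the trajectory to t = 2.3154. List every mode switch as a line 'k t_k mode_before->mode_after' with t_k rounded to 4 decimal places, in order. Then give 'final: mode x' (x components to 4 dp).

1 1.2511 0->1
final: 1 -0.0484

Mode 0: guard c·x = 0.8605 hit at Δt = 1.2511 (t = 1.2511), x⁻ = (-0.8605) → reset → x⁺ = (-0.7770), jump to mode 1
Mode 1: flow for 1.0643 to horizon, guard not reached → x = (-0.0484)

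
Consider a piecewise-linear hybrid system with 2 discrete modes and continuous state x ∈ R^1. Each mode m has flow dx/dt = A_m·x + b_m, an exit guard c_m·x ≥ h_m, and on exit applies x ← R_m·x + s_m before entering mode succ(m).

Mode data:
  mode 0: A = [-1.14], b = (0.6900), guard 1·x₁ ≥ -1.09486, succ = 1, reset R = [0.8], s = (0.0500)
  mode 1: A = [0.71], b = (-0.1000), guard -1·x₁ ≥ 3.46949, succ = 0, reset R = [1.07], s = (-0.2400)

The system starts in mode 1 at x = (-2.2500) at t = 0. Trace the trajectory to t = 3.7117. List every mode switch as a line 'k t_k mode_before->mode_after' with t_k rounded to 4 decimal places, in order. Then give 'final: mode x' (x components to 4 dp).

1 0.5805 1->0
2 1.4455 0->1
3 3.3013 1->0
final: 0 -2.2494

Mode 1: guard c·x = 3.4695 hit at Δt = 0.5805 (t = 0.5805), x⁻ = (-3.4695) → reset → x⁺ = (-3.9524), jump to mode 0
Mode 0: guard c·x = -1.0949 hit at Δt = 0.8650 (t = 1.4455), x⁻ = (-1.0949) → reset → x⁺ = (-0.8259), jump to mode 1
Mode 1: guard c·x = 3.4695 hit at Δt = 1.8558 (t = 3.3013), x⁻ = (-3.4695) → reset → x⁺ = (-3.9524), jump to mode 0
Mode 0: flow for 0.4104 to horizon, guard not reached → x = (-2.2494)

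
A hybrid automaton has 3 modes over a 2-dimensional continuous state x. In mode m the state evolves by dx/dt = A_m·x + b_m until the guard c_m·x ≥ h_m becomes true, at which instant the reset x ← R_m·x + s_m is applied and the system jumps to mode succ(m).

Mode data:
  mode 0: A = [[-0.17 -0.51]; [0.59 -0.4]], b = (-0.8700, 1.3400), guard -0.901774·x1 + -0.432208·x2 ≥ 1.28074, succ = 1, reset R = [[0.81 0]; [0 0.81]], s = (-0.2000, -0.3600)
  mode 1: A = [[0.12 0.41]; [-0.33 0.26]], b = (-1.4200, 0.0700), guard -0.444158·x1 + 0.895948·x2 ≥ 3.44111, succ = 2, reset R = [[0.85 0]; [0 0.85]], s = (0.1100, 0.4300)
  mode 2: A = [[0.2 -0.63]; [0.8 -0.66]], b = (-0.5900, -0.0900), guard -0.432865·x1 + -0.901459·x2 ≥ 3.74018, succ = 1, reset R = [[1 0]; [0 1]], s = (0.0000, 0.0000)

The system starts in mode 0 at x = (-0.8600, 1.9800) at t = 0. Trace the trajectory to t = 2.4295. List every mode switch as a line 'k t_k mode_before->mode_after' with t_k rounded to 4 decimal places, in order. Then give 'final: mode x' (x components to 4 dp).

Mode 0: guard c·x = 1.2807 hit at Δt = 0.8748 (t = 0.8748), x⁻ = (-2.2267, 1.6827) → reset → x⁺ = (-2.0037, 1.0030), jump to mode 1
Mode 1: guard c·x = 3.4411 hit at Δt = 0.9891 (t = 1.8639), x⁻ = (-3.0616, 2.3230) → reset → x⁺ = (-2.4924, 2.4045), jump to mode 2
Mode 2: flow for 0.5656 to horizon, guard not reached → x = (-3.6768, 0.4162)

1 0.8748 0->1
2 1.8639 1->2
final: 2 -3.6768 0.4162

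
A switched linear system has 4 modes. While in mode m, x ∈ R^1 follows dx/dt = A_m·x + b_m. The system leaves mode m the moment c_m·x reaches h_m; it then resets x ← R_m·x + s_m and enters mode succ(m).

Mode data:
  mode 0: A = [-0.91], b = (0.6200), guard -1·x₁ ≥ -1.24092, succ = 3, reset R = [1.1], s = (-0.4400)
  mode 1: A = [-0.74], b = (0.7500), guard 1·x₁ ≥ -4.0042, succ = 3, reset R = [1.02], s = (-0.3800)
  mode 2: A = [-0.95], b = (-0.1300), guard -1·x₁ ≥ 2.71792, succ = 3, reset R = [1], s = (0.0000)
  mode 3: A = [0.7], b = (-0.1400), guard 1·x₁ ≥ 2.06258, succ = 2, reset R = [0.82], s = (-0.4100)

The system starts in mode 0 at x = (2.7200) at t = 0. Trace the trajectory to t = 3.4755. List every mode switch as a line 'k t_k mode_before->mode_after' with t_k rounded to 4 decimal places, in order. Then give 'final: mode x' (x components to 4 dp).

Mode 0: guard c·x = -1.2409 hit at Δt = 1.4207 (t = 1.4207), x⁻ = (1.2409) → reset → x⁺ = (0.9250), jump to mode 3
Mode 3: guard c·x = 2.0626 hit at Δt = 1.3479 (t = 2.7686), x⁻ = (2.0626) → reset → x⁺ = (1.2813), jump to mode 2
Mode 2: flow for 0.7069 to horizon, guard not reached → x = (0.5877)

1 1.4207 0->3
2 2.7686 3->2
final: 2 0.5877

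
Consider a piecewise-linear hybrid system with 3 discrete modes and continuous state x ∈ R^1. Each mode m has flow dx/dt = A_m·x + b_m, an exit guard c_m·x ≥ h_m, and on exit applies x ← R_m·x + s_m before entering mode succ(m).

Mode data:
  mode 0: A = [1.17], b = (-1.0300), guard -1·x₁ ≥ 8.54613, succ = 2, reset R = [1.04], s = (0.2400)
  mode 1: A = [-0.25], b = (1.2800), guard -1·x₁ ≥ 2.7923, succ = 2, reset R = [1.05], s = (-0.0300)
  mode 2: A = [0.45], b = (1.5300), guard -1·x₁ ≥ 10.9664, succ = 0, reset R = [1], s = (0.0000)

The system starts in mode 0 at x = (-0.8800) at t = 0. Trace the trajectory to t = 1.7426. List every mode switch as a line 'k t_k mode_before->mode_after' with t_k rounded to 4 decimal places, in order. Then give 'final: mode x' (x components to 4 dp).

Mode 0: guard c·x = 8.5461 hit at Δt = 1.4342 (t = 1.4342), x⁻ = (-8.5461) → reset → x⁺ = (-8.6480), jump to mode 2
Mode 2: flow for 0.3084 to horizon, guard not reached → x = (-9.4292)

1 1.4342 0->2
final: 2 -9.4292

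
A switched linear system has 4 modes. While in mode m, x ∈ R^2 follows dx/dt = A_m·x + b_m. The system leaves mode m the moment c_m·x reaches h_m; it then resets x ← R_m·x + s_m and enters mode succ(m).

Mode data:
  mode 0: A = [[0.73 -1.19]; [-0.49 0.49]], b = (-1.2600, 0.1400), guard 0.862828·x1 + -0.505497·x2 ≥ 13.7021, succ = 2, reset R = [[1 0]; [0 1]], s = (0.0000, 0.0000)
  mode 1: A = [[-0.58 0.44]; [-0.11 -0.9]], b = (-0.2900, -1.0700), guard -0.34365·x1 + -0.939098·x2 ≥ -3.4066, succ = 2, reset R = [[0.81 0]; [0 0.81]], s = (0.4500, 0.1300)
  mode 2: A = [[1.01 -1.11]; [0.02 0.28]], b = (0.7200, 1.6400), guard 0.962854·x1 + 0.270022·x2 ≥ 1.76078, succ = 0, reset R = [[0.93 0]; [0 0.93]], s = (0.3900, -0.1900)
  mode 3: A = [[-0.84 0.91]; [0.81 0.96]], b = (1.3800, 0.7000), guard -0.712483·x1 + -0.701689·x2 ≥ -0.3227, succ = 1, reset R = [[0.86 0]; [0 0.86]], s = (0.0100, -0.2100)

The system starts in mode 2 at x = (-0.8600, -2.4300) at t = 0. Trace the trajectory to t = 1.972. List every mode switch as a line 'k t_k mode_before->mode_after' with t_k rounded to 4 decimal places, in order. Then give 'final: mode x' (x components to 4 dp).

Mode 2: guard c·x = 1.7608 hit at Δt = 0.8998 (t = 0.8998), x⁻ = (2.2321, -1.4384) → reset → x⁺ = (2.4658, -1.5277), jump to mode 0
Mode 0: flow for 1.0722 to horizon, guard not reached → x = (8.8674, -5.5548)

1 0.8998 2->0
final: 0 8.8674 -5.5548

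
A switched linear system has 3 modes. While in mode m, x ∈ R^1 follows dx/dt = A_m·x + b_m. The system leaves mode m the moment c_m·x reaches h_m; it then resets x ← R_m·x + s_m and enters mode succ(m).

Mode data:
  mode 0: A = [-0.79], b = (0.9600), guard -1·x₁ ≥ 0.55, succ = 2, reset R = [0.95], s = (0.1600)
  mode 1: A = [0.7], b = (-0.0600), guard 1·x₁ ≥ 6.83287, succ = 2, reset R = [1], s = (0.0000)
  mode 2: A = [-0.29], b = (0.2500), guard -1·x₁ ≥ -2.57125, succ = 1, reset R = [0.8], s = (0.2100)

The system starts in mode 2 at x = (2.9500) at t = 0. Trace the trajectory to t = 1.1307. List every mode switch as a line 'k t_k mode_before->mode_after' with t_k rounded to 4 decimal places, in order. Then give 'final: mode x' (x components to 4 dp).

1 0.6902 2->1
final: 1 3.0548

Mode 2: guard c·x = -2.5713 hit at Δt = 0.6902 (t = 0.6902), x⁻ = (2.5713) → reset → x⁺ = (2.2670), jump to mode 1
Mode 1: flow for 0.4405 to horizon, guard not reached → x = (3.0548)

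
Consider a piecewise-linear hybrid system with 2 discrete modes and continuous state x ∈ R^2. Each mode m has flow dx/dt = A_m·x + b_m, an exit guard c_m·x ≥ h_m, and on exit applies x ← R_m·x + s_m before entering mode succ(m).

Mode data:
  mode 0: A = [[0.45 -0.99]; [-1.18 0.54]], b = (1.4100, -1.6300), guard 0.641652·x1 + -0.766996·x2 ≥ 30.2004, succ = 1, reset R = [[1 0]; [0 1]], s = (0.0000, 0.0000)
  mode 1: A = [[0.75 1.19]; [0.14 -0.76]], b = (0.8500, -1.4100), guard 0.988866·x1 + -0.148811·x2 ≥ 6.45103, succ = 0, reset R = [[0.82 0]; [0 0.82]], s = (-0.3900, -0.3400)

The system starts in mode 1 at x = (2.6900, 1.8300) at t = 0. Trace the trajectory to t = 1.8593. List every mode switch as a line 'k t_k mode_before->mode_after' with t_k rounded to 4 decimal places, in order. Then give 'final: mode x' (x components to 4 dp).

1 0.6942 1->0
final: 0 20.6782 -20.5504

Mode 1: guard c·x = 6.4510 hit at Δt = 0.6942 (t = 0.6942), x⁻ = (6.6255, 0.6770) → reset → x⁺ = (5.0429, 0.2151), jump to mode 0
Mode 0: flow for 1.1651 to horizon, guard not reached → x = (20.6782, -20.5504)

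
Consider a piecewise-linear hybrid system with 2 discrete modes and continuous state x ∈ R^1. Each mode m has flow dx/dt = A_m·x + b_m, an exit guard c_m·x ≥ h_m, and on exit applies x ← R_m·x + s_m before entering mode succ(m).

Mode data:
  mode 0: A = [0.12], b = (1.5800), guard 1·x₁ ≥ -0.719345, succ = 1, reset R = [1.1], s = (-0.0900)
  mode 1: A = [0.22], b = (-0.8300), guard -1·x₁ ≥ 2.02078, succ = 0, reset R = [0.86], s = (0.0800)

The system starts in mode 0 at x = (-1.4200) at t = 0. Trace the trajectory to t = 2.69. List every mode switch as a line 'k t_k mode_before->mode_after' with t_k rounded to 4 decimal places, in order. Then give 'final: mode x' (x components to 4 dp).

1 0.4828 0->1
2 1.4783 1->0
3 2.1316 0->1
final: 1 -1.4896

Mode 0: guard c·x = -0.7193 hit at Δt = 0.4828 (t = 0.4828), x⁻ = (-0.7193) → reset → x⁺ = (-0.8813), jump to mode 1
Mode 1: guard c·x = 2.0208 hit at Δt = 0.9955 (t = 1.4783), x⁻ = (-2.0208) → reset → x⁺ = (-1.6579), jump to mode 0
Mode 0: guard c·x = -0.7193 hit at Δt = 0.6533 (t = 2.1316), x⁻ = (-0.7193) → reset → x⁺ = (-0.8813), jump to mode 1
Mode 1: flow for 0.5584 to horizon, guard not reached → x = (-1.4896)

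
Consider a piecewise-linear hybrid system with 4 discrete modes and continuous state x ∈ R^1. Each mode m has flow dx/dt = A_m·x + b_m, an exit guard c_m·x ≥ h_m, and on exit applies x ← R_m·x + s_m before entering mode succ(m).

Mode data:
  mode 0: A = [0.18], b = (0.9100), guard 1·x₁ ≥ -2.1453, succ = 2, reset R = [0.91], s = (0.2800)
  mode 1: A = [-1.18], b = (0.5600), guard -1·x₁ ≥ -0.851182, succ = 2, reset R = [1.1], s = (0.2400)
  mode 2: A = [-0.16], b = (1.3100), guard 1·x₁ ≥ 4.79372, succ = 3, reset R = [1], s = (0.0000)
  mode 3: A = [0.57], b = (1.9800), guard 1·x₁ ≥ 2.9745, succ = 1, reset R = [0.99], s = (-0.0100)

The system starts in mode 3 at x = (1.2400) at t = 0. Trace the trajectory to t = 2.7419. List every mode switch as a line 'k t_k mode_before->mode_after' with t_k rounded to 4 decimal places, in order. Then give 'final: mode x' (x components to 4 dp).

Mode 3: guard c·x = 2.9745 hit at Δt = 0.5497 (t = 0.5497), x⁻ = (2.9745) → reset → x⁺ = (2.9348), jump to mode 1
Mode 1: guard c·x = -0.8512 hit at Δt = 1.5905 (t = 2.1402), x⁻ = (0.8512) → reset → x⁺ = (1.1763), jump to mode 2
Mode 2: flow for 0.6017 to horizon, guard not reached → x = (1.8198)

1 0.5497 3->1
2 2.1402 1->2
final: 2 1.8198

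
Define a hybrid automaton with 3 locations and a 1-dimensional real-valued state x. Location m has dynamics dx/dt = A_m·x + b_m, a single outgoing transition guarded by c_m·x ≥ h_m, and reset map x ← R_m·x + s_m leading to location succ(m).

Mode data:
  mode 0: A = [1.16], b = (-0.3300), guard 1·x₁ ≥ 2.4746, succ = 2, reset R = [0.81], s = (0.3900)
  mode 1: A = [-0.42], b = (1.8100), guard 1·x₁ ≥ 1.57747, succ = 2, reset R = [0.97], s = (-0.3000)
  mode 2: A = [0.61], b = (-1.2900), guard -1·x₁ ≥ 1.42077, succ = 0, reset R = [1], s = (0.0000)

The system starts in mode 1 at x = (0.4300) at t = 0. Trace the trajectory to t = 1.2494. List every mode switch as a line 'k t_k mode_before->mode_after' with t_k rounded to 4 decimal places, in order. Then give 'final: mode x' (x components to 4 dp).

Mode 1: guard c·x = 1.5775 hit at Δt = 0.8349 (t = 0.8349), x⁻ = (1.5775) → reset → x⁺ = (1.2301), jump to mode 2
Mode 2: flow for 0.4145 to horizon, guard not reached → x = (0.9757)

1 0.8349 1->2
final: 2 0.9757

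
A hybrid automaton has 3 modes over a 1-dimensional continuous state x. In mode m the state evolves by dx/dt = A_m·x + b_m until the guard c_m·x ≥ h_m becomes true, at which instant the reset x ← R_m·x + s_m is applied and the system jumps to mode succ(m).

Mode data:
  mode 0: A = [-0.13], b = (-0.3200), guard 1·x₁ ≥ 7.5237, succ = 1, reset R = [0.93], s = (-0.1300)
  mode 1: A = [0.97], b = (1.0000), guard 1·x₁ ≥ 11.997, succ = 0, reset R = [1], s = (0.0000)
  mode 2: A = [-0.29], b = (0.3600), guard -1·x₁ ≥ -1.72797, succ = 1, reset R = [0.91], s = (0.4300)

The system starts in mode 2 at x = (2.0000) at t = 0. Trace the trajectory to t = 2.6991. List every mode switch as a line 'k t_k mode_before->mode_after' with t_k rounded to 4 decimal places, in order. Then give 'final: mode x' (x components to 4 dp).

1 1.5313 2->1
final: 1 8.3853

Mode 2: guard c·x = -1.7280 hit at Δt = 1.5313 (t = 1.5313), x⁻ = (1.7280) → reset → x⁺ = (2.0025), jump to mode 1
Mode 1: flow for 1.1678 to horizon, guard not reached → x = (8.3853)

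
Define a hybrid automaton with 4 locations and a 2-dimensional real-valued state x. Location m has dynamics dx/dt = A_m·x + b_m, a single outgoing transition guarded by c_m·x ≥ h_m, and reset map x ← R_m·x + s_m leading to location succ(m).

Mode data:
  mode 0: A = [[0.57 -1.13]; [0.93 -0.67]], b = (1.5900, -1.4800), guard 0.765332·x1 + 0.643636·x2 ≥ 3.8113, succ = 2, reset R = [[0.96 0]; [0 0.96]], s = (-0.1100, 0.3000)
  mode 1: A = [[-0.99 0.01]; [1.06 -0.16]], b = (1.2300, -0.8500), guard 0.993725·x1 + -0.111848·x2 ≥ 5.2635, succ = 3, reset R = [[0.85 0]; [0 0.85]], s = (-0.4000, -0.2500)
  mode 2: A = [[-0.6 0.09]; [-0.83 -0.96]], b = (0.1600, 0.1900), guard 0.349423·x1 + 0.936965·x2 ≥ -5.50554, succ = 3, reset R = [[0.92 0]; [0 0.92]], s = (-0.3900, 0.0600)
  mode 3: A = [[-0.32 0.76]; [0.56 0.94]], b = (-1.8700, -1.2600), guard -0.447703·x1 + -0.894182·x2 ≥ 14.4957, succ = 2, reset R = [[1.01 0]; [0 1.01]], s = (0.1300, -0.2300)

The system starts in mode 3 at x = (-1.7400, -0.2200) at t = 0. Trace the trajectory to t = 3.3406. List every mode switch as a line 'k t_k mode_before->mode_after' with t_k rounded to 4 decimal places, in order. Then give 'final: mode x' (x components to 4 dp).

Mode 3: guard c·x = 14.4957 hit at Δt = 1.5785 (t = 1.5785), x⁻ = (-7.9569, -12.2272) → reset → x⁺ = (-7.9064, -12.5795), jump to mode 2
Mode 2: guard c·x = -5.5055 hit at Δt = 0.6721 (t = 2.2506), x⁻ = (-5.5587, -3.8029) → reset → x⁺ = (-5.5040, -3.4387), jump to mode 3
Mode 3: guard c·x = 14.4957 hit at Δt = 0.7039 (t = 2.9545), x⁻ = (-9.0027, -11.7036) → reset → x⁺ = (-8.9628, -12.0506), jump to mode 2
Mode 2: flow for 0.3861 to horizon, guard not reached → x = (-7.3252, -6.0940)

1 1.5785 3->2
2 2.2506 2->3
3 2.9545 3->2
final: 2 -7.3252 -6.0940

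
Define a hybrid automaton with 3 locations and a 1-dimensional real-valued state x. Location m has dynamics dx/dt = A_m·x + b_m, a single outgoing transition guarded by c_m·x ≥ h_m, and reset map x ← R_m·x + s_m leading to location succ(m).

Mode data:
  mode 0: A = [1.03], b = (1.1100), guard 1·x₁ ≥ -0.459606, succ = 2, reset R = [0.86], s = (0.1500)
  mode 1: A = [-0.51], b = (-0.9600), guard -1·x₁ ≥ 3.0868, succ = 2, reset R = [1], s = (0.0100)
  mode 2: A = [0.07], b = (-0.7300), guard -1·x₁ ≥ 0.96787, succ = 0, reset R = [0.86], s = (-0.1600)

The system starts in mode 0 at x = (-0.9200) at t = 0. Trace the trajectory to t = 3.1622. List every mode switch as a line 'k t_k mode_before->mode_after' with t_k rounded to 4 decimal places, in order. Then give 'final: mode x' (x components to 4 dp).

Mode 0: guard c·x = -0.4596 hit at Δt = 1.3263 (t = 1.3263), x⁻ = (-0.4596) → reset → x⁺ = (-0.2453), jump to mode 2
Mode 2: guard c·x = 0.9679 hit at Δt = 0.9358 (t = 2.2621), x⁻ = (-0.9679) → reset → x⁺ = (-0.9924), jump to mode 0
Mode 0: flow for 0.9001 to horizon, guard not reached → x = (-0.8621)

1 1.3263 0->2
2 2.2621 2->0
final: 0 -0.8621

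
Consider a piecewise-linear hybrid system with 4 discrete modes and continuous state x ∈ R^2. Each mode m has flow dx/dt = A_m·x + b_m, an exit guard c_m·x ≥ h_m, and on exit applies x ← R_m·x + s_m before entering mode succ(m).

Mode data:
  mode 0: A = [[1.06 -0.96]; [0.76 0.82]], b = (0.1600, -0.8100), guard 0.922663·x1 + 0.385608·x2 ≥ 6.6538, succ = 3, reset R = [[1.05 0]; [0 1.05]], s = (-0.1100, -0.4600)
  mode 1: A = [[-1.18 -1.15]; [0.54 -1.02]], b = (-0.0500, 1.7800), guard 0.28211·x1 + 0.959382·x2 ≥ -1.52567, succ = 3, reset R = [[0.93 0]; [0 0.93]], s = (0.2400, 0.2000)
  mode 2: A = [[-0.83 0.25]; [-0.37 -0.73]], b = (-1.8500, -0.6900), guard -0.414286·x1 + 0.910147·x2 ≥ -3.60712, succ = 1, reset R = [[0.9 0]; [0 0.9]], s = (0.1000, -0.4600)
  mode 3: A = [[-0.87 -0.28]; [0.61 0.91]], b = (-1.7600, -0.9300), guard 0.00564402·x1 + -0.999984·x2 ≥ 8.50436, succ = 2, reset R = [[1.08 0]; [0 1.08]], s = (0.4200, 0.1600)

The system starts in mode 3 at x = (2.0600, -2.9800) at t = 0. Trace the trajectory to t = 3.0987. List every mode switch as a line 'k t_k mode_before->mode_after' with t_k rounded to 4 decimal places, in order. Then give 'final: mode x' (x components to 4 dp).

Mode 3: guard c·x = 8.5044 hit at Δt = 1.1061 (t = 1.1061), x⁻ = (0.6593, -8.5008) → reset → x⁺ = (1.1320, -9.0208), jump to mode 2
Mode 2: guard c·x = -3.6071 hit at Δt = 0.9561 (t = 2.0622), x⁻ = (-1.7743, -4.7709) → reset → x⁺ = (-1.4969, -4.7538), jump to mode 1
Mode 1: guard c·x = -1.5257 hit at Δt = 0.5934 (t = 2.6556), x⁻ = (0.7149, -1.8005) → reset → x⁺ = (0.9049, -1.4745), jump to mode 3
Mode 3: flow for 0.4431 to horizon, guard not reached → x = (0.1730, -2.5381)

1 1.1061 3->2
2 2.0622 2->1
3 2.6556 1->3
final: 3 0.1730 -2.5381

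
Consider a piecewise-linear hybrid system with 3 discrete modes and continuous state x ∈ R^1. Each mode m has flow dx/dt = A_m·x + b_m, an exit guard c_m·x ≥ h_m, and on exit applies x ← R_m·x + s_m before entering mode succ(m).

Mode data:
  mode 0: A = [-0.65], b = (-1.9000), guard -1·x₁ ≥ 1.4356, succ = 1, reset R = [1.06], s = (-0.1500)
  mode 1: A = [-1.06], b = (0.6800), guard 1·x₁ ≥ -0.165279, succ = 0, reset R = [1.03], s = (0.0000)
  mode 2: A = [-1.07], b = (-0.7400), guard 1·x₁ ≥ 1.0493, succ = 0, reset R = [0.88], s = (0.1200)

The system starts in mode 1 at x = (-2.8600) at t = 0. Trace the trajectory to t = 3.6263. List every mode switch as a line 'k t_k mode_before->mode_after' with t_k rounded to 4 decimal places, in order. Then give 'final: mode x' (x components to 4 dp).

Mode 1: guard c·x = -0.1653 hit at Δt = 1.3848 (t = 1.3848), x⁻ = (-0.1653) → reset → x⁺ = (-0.1702), jump to mode 0
Mode 0: guard c·x = 1.4356 hit at Δt = 0.9470 (t = 2.3318), x⁻ = (-1.4356) → reset → x⁺ = (-1.6717), jump to mode 1
Mode 1: guard c·x = -0.1653 hit at Δt = 0.9937 (t = 3.3255), x⁻ = (-0.1653) → reset → x⁺ = (-0.1702), jump to mode 0
Mode 0: flow for 0.3008 to horizon, guard not reached → x = (-0.6591)

1 1.3848 1->0
2 2.3318 0->1
3 3.3255 1->0
final: 0 -0.6591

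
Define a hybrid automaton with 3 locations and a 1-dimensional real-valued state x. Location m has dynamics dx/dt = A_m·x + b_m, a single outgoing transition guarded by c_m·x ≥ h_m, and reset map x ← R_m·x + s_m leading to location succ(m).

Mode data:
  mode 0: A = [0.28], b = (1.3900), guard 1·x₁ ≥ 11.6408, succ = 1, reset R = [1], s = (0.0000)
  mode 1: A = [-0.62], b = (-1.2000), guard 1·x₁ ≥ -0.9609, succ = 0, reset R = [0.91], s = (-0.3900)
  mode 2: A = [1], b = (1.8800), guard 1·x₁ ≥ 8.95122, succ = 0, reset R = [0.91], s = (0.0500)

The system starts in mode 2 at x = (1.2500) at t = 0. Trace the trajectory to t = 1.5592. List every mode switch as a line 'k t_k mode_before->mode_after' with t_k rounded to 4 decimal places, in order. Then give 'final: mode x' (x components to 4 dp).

Mode 2: guard c·x = 8.9512 hit at Δt = 1.2414 (t = 1.2414), x⁻ = (8.9512) → reset → x⁺ = (8.1956), jump to mode 0
Mode 0: flow for 0.3178 to horizon, guard not reached → x = (9.4203)

1 1.2414 2->0
final: 0 9.4203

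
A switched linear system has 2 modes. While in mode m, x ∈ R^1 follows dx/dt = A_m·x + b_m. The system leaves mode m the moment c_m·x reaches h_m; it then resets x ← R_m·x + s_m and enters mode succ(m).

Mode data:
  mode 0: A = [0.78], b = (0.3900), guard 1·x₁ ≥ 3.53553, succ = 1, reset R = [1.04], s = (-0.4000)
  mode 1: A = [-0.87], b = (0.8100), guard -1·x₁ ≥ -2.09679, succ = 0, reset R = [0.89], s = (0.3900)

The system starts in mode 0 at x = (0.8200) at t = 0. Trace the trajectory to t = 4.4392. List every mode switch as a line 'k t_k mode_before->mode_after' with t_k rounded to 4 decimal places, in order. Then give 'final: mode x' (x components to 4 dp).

1 1.4327 0->1
2 2.2365 1->0
3 2.7254 0->1
4 3.5292 1->0
5 4.0180 0->1
final: 1 2.5572

Mode 0: guard c·x = 3.5355 hit at Δt = 1.4327 (t = 1.4327), x⁻ = (3.5355) → reset → x⁺ = (3.2770), jump to mode 1
Mode 1: guard c·x = -2.0968 hit at Δt = 0.8038 (t = 2.2365), x⁻ = (2.0968) → reset → x⁺ = (2.2561), jump to mode 0
Mode 0: guard c·x = 3.5355 hit at Δt = 0.4889 (t = 2.7254), x⁻ = (3.5355) → reset → x⁺ = (3.2770), jump to mode 1
Mode 1: guard c·x = -2.0968 hit at Δt = 0.8038 (t = 3.5292), x⁻ = (2.0968) → reset → x⁺ = (2.2561), jump to mode 0
Mode 0: guard c·x = 3.5355 hit at Δt = 0.4889 (t = 4.0180), x⁻ = (3.5355) → reset → x⁺ = (3.2770), jump to mode 1
Mode 1: flow for 0.4212 to horizon, guard not reached → x = (2.5572)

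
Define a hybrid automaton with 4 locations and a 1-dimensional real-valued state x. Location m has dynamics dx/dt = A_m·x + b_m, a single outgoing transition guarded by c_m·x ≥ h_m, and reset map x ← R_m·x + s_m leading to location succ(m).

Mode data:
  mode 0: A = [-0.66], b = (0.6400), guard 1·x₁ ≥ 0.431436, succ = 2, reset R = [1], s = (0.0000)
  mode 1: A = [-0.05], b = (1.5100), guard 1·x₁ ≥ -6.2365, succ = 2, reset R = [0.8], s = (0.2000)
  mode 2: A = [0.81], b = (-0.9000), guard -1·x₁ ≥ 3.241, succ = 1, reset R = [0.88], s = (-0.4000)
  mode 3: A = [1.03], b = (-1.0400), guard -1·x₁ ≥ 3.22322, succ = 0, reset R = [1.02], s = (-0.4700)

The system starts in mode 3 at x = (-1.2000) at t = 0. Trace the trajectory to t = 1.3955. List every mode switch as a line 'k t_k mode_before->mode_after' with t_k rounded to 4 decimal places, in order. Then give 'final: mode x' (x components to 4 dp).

1 0.6311 3->0
final: 0 -1.8847

Mode 3: guard c·x = 3.2232 hit at Δt = 0.6311 (t = 0.6311), x⁻ = (-3.2232) → reset → x⁺ = (-3.7577), jump to mode 0
Mode 0: flow for 0.7644 to horizon, guard not reached → x = (-1.8847)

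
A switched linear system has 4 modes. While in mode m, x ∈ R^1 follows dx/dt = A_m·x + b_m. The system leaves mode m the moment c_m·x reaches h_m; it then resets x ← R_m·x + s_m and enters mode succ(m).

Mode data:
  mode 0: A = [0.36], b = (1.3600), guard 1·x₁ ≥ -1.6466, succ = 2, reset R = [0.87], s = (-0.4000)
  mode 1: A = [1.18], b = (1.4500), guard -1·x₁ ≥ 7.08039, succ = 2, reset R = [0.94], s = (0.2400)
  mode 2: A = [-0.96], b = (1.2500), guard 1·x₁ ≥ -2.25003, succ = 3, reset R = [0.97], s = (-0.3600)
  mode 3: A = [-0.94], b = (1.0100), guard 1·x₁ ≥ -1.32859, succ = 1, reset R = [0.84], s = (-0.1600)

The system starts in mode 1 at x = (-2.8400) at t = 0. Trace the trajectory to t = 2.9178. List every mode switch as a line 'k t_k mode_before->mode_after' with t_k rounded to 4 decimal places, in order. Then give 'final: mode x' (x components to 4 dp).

Mode 1: guard c·x = 7.0804 hit at Δt = 1.0930 (t = 1.0930), x⁻ = (-7.0804) → reset → x⁺ = (-6.4156), jump to mode 2
Mode 2: guard c·x = -2.2500 hit at Δt = 0.8083 (t = 1.9013), x⁻ = (-2.2500) → reset → x⁺ = (-2.5425), jump to mode 3
Mode 3: guard c·x = -1.3286 hit at Δt = 0.4350 (t = 2.3363), x⁻ = (-1.3286) → reset → x⁺ = (-1.2760), jump to mode 1
Mode 1: flow for 0.5815 to horizon, guard not reached → x = (-1.3226)

1 1.0930 1->2
2 1.9013 2->3
3 2.3363 3->1
final: 1 -1.3226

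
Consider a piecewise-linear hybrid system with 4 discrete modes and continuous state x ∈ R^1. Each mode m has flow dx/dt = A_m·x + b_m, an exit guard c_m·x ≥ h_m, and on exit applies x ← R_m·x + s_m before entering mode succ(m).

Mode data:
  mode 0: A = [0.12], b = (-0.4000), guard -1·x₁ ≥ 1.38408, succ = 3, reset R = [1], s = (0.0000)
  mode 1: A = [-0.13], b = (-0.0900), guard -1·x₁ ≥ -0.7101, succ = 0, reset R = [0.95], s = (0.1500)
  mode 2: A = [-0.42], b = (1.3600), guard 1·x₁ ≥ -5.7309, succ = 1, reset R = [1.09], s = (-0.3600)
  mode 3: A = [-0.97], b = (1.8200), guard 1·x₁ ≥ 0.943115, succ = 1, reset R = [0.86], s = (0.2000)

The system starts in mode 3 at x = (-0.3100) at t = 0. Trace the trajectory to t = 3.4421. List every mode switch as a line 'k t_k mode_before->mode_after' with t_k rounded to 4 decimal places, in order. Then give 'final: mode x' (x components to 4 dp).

Mode 3: guard c·x = 0.9431 hit at Δt = 0.8777 (t = 0.8777), x⁻ = (0.9431) → reset → x⁺ = (1.0111), jump to mode 1
Mode 1: guard c·x = -0.7101 hit at Δt = 1.4956 (t = 2.3733), x⁻ = (0.7101) → reset → x⁺ = (0.8246), jump to mode 0
Mode 0: flow for 1.0688 to horizon, guard not reached → x = (0.4813)

1 0.8777 3->1
2 2.3733 1->0
final: 0 0.4813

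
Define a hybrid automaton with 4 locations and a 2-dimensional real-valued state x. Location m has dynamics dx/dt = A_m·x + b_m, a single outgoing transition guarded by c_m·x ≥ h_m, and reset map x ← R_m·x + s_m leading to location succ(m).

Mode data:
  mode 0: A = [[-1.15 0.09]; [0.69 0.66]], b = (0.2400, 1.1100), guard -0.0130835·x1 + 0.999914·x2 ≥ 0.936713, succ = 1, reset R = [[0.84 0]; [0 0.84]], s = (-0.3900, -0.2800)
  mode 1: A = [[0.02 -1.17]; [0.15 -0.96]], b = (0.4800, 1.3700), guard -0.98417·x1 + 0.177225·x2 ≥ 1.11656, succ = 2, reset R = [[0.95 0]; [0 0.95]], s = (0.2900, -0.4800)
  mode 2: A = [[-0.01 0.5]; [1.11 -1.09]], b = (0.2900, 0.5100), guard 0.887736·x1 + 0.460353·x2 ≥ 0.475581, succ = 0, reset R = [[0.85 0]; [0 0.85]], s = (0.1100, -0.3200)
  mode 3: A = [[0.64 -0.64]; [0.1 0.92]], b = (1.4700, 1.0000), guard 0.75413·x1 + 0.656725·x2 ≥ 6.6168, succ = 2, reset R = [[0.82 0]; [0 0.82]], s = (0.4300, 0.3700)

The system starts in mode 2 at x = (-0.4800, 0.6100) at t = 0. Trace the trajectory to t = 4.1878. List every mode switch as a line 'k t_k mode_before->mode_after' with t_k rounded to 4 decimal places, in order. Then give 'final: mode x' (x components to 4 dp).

1 1.4823 2->0
2 1.9874 0->1
3 3.3702 1->2
final: 2 -0.1948 0.3019

Mode 2: guard c·x = 0.4756 hit at Δt = 1.4823 (t = 1.4823), x⁻ = (0.2783, 0.4965) → reset → x⁺ = (0.3465, 0.1020), jump to mode 0
Mode 0: guard c·x = 0.9367 hit at Δt = 0.5051 (t = 1.9874), x⁻ = (0.3044, 0.9408) → reset → x⁺ = (-0.1343, 0.5103), jump to mode 1
Mode 1: guard c·x = 1.1166 hit at Δt = 1.3828 (t = 3.3702), x⁻ = (-0.9325, 1.1217) → reset → x⁺ = (-0.5959, 0.5856), jump to mode 2
Mode 2: flow for 0.8176 to horizon, guard not reached → x = (-0.1948, 0.3019)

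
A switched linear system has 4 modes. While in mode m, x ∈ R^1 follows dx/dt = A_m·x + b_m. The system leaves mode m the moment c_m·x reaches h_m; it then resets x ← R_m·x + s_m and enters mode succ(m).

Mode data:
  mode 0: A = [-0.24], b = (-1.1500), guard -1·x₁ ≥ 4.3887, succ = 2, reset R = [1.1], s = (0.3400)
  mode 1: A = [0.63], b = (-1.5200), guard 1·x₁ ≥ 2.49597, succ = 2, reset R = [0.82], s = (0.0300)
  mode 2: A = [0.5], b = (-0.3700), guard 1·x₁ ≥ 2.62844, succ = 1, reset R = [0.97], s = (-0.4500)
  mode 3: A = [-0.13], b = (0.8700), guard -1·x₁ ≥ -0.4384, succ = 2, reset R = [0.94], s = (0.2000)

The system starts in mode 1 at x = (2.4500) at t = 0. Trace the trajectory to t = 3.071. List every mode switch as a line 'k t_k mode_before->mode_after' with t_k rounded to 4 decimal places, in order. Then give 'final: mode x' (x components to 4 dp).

1 1.2747 1->2
2 1.9658 2->1
final: 1 1.7845

Mode 1: guard c·x = 2.4960 hit at Δt = 1.2747 (t = 1.2747), x⁻ = (2.4960) → reset → x⁺ = (2.0767), jump to mode 2
Mode 2: guard c·x = 2.6284 hit at Δt = 0.6911 (t = 1.9658), x⁻ = (2.6284) → reset → x⁺ = (2.0996), jump to mode 1
Mode 1: flow for 1.1052 to horizon, guard not reached → x = (1.7845)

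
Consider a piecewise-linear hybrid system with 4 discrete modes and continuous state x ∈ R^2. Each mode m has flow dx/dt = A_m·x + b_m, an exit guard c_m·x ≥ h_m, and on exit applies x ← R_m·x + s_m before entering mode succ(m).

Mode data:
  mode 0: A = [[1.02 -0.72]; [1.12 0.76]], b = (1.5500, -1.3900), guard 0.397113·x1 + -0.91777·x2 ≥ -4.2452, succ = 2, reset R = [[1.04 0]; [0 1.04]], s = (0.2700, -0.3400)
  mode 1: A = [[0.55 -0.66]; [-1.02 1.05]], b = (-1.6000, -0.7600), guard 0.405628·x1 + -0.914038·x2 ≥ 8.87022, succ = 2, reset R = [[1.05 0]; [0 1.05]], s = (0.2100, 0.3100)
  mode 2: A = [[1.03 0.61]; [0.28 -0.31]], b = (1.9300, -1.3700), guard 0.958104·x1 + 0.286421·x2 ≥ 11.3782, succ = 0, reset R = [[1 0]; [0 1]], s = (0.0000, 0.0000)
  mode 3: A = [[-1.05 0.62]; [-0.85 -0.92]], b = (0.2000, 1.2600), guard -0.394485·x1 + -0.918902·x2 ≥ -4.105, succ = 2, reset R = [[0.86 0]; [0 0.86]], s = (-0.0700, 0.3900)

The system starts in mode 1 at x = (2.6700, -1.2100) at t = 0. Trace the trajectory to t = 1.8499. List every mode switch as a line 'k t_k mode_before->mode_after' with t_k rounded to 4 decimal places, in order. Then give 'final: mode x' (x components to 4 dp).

Mode 1: guard c·x = 8.8702 hit at Δt = 0.7685 (t = 0.7685), x⁻ = (4.8271, -7.5623) → reset → x⁺ = (5.2784, -7.6304), jump to mode 2
Mode 2: flow for 1.0814 to horizon, guard not reached → x = (12.0542, -4.6378)

1 0.7685 1->2
final: 2 12.0542 -4.6378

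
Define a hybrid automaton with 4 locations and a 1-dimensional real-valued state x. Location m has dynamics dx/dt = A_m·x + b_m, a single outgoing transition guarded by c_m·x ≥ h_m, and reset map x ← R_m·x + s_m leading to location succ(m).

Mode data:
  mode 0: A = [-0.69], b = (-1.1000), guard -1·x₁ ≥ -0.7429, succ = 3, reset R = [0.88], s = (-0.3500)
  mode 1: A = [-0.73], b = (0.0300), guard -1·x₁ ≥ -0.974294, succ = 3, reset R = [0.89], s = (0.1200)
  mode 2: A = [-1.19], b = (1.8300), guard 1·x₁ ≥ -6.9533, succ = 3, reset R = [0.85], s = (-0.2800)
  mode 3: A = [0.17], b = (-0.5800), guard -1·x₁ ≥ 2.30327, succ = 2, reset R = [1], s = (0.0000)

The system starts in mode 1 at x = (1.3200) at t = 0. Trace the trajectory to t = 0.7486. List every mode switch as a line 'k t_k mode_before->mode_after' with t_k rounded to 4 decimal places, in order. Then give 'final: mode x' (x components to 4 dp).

1 0.4317 1->3
final: 3 0.8529

Mode 1: guard c·x = -0.9743 hit at Δt = 0.4317 (t = 0.4317), x⁻ = (0.9743) → reset → x⁺ = (0.9871), jump to mode 3
Mode 3: flow for 0.3169 to horizon, guard not reached → x = (0.8529)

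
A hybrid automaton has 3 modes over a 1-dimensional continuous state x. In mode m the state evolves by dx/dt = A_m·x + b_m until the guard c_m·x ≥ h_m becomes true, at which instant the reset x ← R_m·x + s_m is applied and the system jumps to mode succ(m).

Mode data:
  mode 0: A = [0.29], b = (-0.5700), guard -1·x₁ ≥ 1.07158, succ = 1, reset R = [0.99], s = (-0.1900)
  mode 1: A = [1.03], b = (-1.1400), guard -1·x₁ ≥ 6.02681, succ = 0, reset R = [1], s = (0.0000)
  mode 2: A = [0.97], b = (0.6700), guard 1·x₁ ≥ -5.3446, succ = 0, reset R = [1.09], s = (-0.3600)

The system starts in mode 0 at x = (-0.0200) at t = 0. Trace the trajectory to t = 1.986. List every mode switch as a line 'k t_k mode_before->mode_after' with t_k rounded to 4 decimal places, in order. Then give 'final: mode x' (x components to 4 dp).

1 1.4656 0->1
final: 1 -2.9229

Mode 0: guard c·x = 1.0716 hit at Δt = 1.4656 (t = 1.4656), x⁻ = (-1.0716) → reset → x⁺ = (-1.2509), jump to mode 1
Mode 1: flow for 0.5204 to horizon, guard not reached → x = (-2.9229)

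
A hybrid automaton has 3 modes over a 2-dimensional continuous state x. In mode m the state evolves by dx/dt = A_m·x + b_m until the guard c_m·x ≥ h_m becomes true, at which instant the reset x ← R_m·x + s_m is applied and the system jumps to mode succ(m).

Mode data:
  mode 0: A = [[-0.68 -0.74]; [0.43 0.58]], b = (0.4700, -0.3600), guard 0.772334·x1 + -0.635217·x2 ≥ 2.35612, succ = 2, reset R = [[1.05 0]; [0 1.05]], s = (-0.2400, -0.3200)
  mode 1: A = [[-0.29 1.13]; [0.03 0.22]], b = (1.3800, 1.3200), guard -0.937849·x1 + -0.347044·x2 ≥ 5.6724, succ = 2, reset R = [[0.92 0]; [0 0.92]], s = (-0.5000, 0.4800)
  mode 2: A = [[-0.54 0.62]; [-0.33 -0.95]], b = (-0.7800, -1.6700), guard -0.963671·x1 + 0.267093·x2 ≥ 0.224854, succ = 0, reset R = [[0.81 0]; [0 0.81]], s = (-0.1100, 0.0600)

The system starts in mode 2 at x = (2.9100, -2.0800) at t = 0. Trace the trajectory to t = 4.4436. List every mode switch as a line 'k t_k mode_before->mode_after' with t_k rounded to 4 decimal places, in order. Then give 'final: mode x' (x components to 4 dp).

1 1.4467 2->0
2 2.2167 0->2
3 2.8520 2->0
4 3.4326 0->2
5 3.9635 2->0
final: 0 0.3442 -3.1467

Mode 2: guard c·x = 0.2249 hit at Δt = 1.4467 (t = 1.4467), x⁻ = (-0.7731, -1.9474) → reset → x⁺ = (-0.7362, -1.5174), jump to mode 0
Mode 0: guard c·x = 2.3561 hit at Δt = 0.7700 (t = 2.2167), x⁻ = (0.8089, -2.7256) → reset → x⁺ = (0.6094, -3.1819), jump to mode 2
Mode 2: guard c·x = 0.2249 hit at Δt = 0.6353 (t = 2.8520), x⁻ = (-0.9233, -2.4895) → reset → x⁺ = (-0.8579, -1.9565), jump to mode 0
Mode 0: guard c·x = 2.3561 hit at Δt = 0.5806 (t = 3.4326), x⁻ = (0.5471, -3.0440) → reset → x⁺ = (0.3344, -3.5162), jump to mode 2
Mode 2: guard c·x = 0.2249 hit at Δt = 0.5309 (t = 3.9635), x⁻ = (-0.9981, -2.7592) → reset → x⁺ = (-0.9185, -2.1750), jump to mode 0
Mode 0: flow for 0.4801 to horizon, guard not reached → x = (0.3442, -3.1467)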